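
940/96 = 9 + 19/24 =9.79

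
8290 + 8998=17288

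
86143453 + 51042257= 137185710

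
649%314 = 21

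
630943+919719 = 1550662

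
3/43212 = 1/14404 = 0.00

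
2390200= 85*28120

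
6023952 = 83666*72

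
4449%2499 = 1950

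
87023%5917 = 4185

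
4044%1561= 922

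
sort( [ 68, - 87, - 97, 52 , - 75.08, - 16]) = [ - 97,-87, - 75.08, - 16, 52, 68]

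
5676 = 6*946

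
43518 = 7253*6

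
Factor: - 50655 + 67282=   16627 = 13^1*1279^1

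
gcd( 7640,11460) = 3820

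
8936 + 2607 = 11543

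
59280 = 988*60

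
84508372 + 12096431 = 96604803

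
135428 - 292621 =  - 157193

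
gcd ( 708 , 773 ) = 1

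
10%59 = 10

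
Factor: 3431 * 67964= 2^2 * 13^1*47^1*73^1*1307^1 = 233184484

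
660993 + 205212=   866205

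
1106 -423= 683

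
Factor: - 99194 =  - 2^1 * 49597^1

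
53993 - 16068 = 37925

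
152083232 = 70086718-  - 81996514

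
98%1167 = 98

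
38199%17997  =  2205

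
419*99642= 41749998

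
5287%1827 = 1633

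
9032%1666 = 702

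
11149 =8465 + 2684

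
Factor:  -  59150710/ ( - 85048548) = 29575355/42524274 = 2^( - 1 )*3^ (-1) *5^1 * 13^(-1)*23^1*311^ ( -1)*1753^ (- 1 )*257177^1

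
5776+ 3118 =8894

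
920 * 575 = 529000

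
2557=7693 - 5136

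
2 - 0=2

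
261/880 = 261/880 = 0.30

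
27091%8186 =2533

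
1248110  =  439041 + 809069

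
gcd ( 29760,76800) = 960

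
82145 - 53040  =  29105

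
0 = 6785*0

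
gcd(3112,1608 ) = 8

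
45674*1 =45674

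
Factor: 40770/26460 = 151/98 = 2^( - 1 )*7^(-2)*151^1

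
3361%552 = 49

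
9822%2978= 888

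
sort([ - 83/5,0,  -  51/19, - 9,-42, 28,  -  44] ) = [-44, - 42, - 83/5, -9,-51/19,0, 28]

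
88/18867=88/18867 = 0.00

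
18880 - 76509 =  - 57629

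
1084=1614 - 530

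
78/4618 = 39/2309 = 0.02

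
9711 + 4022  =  13733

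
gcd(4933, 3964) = 1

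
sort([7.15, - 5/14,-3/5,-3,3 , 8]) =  [ - 3,  -  3/5, - 5/14,  3,7.15,8 ] 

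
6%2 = 0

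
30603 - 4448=26155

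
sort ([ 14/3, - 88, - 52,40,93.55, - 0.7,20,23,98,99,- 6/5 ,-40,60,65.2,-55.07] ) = [ - 88,  -  55.07 , - 52, - 40, - 6/5,-0.7, 14/3,20,23 , 40,60, 65.2,93.55,98,  99]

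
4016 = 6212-2196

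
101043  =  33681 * 3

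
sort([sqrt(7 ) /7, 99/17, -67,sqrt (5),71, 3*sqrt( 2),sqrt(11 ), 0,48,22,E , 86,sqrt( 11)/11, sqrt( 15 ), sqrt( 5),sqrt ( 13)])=[-67,0, sqrt( 11 ) /11,sqrt(7)/7 , sqrt(5),sqrt(5),E, sqrt(11), sqrt(13),sqrt( 15),3 * sqrt( 2),  99/17,22,48, 71,86]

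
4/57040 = 1/14260 = 0.00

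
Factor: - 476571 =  - 3^1  *67^1*2371^1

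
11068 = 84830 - 73762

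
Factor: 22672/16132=52/37  =  2^2*13^1 *37^( - 1 ) 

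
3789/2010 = 1263/670 = 1.89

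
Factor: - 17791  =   - 17791^1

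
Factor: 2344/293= 8 = 2^3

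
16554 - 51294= - 34740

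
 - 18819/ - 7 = 2688 + 3/7 = 2688.43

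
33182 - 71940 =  - 38758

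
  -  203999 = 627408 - 831407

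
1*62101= 62101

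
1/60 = 1/60= 0.02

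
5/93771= 5/93771 = 0.00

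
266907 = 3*88969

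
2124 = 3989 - 1865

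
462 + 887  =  1349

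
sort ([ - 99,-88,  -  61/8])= [-99, - 88, - 61/8]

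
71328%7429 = 4467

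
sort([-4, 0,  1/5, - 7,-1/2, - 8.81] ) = [ - 8.81, - 7, -4, - 1/2,0,1/5 ]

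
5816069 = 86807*67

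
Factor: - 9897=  - 3^1*3299^1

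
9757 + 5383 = 15140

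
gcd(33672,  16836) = 16836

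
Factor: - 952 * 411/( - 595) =2^3*3^1*5^( - 1) * 137^1 = 3288/5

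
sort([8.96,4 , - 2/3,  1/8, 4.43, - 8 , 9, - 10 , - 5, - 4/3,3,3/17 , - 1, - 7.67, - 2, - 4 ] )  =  [ - 10 , - 8,  -  7.67, - 5,  -  4, - 2 ,  -  4/3, -1,-2/3, 1/8, 3/17 , 3,4,4.43,  8.96, 9 ] 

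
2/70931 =2/70931=0.00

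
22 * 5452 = 119944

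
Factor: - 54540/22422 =  -  2^1 * 3^2*5^1 * 37^( - 1) =- 90/37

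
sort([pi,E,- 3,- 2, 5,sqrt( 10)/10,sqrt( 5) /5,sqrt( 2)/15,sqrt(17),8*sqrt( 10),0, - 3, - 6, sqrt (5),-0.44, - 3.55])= [  -  6,  -  3.55, - 3, - 3, - 2, - 0.44, 0, sqrt (2) /15, sqrt(10)/10, sqrt( 5)/5,sqrt( 5), E,pi, sqrt(17), 5,  8*sqrt(10)] 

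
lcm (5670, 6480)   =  45360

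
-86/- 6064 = 43/3032 =0.01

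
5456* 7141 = 38961296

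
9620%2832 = 1124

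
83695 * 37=3096715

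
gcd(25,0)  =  25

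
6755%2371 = 2013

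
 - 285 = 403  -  688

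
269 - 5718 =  -5449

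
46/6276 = 23/3138 = 0.01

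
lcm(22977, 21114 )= 781218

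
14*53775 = 752850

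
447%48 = 15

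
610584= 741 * 824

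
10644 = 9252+1392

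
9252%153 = 72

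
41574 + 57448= 99022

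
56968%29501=27467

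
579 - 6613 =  - 6034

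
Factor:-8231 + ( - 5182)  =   - 13413 =- 3^1  *17^1*263^1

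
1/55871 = 1/55871= 0.00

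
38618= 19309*2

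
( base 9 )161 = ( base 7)253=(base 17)80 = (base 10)136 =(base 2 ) 10001000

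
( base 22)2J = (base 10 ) 63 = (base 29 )25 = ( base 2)111111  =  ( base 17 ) 3c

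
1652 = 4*413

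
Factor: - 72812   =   - 2^2*109^1*167^1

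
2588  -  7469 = -4881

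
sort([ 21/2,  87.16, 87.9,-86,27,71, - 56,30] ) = [ - 86, - 56 , 21/2,  27,30, 71,87.16,87.9 ] 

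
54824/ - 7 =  -7832/1 = - 7832.00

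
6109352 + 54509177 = 60618529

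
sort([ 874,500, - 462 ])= [-462, 500, 874] 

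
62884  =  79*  796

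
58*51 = 2958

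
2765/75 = 36 +13/15 = 36.87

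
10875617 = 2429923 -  - 8445694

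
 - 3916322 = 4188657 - 8104979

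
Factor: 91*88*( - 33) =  - 2^3*3^1* 7^1*11^2*13^1=   - 264264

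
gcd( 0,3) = 3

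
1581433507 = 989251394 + 592182113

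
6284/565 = 6284/565 = 11.12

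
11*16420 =180620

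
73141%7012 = 3021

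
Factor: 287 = 7^1*41^1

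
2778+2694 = 5472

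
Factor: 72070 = 2^1*5^1*7207^1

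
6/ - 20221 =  - 6/20221=   -0.00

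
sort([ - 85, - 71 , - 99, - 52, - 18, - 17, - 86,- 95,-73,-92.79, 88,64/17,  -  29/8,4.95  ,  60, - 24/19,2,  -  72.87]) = [ - 99, - 95,- 92.79,- 86 , - 85, - 73,-72.87, - 71, - 52,  -  18,-17, - 29/8, -24/19,2,  64/17,4.95,60, 88]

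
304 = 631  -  327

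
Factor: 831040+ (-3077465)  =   - 5^2*59^1*1523^1 = -2246425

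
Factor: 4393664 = 2^6*11^1*79^2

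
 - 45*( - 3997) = 179865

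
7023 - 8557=  -  1534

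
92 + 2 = 94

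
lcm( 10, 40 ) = 40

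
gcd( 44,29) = 1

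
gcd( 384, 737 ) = 1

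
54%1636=54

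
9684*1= 9684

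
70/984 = 35/492 = 0.07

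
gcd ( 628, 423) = 1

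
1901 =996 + 905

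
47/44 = 47/44 = 1.07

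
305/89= 3 + 38/89 = 3.43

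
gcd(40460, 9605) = 85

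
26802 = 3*8934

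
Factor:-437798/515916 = -2^( - 1 )*3^ ( - 3) *17^( - 1)*19^1*41^1 = - 779/918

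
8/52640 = 1/6580= 0.00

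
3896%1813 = 270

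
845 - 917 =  - 72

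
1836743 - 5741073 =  - 3904330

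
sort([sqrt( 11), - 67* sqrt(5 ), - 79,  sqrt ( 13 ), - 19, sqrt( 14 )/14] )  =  [ - 67*sqrt( 5 ),-79,-19,sqrt( 14 ) /14, sqrt ( 11),sqrt( 13)]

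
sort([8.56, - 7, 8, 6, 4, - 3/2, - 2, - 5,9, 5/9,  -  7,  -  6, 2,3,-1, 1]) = [ - 7,-7 ,  -  6  , - 5,-2, - 3/2 , - 1, 5/9, 1,  2,3 , 4 , 6, 8,8.56,9 ] 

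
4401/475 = 9 + 126/475=9.27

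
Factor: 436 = 2^2*109^1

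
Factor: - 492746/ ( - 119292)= 2^( - 1 )*3^( - 1 )*19^1 *9941^( - 1 )*12967^1 = 246373/59646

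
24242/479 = 24242/479 = 50.61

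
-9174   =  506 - 9680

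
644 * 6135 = 3950940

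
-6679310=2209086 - 8888396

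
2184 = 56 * 39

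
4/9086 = 2/4543 =0.00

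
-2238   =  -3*746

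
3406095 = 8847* 385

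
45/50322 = 15/16774  =  0.00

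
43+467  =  510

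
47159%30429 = 16730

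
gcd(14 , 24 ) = 2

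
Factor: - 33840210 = -2^1*3^1*5^1*263^1*4289^1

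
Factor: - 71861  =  -71861^1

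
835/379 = 835/379 = 2.20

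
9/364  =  9/364 =0.02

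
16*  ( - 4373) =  - 69968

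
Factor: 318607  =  37^1*79^1*109^1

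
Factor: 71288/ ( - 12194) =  - 76/13 =- 2^2*13^ (  -  1)*19^1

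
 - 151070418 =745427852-896498270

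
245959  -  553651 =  - 307692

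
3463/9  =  384+ 7/9 = 384.78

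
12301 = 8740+3561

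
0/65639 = 0 = 0.00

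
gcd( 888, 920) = 8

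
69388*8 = 555104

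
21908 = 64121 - 42213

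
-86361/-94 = 918+69/94 = 918.73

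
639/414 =1+25/46 = 1.54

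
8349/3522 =2 + 435/1174= 2.37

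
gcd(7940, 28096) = 4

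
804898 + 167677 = 972575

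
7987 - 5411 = 2576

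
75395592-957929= 74437663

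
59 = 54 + 5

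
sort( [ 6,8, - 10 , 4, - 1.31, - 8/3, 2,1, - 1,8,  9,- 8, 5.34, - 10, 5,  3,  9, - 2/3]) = [ - 10 ,-10, - 8, -8/3, - 1.31, - 1,-2/3 , 1, 2,3,4,5,  5.34,6,8,  8, 9, 9]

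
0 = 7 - 7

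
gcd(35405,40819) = 1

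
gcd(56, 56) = 56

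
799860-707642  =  92218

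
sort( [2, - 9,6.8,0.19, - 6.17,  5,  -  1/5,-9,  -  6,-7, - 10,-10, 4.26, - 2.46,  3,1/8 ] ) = [- 10, - 10, - 9,- 9,  -  7, - 6.17, - 6, - 2.46, - 1/5, 1/8,0.19,2,3 , 4.26 , 5, 6.8]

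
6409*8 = 51272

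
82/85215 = 82/85215 = 0.00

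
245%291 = 245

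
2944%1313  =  318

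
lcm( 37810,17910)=340290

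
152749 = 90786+61963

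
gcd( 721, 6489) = 721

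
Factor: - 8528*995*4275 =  - 2^4*3^2*5^3*13^1 * 19^1*41^1 * 199^1 = - 36274914000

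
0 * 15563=0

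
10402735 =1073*9695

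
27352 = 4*6838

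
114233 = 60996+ 53237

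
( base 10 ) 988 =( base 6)4324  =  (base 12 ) 6A4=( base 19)2e0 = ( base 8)1734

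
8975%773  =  472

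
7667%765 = 17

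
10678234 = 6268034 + 4410200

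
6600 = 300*22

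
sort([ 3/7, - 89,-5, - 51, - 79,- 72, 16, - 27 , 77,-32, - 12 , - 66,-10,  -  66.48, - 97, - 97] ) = [ - 97,  -  97, -89 ,  -  79, - 72 ,  -  66.48, - 66,-51,  -  32, - 27, - 12, -10, -5, 3/7,  16, 77 ] 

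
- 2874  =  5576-8450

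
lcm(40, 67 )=2680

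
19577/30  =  652 + 17/30 = 652.57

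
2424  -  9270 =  - 6846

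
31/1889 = 31/1889 = 0.02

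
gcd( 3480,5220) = 1740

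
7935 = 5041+2894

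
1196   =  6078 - 4882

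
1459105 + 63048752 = 64507857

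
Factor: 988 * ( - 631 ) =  - 2^2*13^1*19^1*631^1 = - 623428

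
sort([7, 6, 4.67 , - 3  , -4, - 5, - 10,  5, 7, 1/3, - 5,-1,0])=[  -  10 , - 5, - 5, - 4, - 3, - 1,0 , 1/3, 4.67 , 5,6,7 , 7 ]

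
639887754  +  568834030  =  1208721784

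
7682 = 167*46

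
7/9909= 7/9909 =0.00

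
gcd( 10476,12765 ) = 3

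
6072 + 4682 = 10754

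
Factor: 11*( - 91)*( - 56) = 56056 = 2^3 * 7^2*11^1*13^1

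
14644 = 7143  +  7501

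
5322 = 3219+2103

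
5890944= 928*6348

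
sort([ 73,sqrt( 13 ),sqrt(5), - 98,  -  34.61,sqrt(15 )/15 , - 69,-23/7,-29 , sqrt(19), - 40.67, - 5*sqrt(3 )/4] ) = [  -  98,-69,-40.67, - 34.61,-29, -23/7,  -  5*sqrt( 3)/4,sqrt( 15)/15 , sqrt( 5 ),sqrt(13 )  ,  sqrt(19 ) , 73]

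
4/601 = 4/601= 0.01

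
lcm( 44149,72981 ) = 3576069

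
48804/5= 48804/5 = 9760.80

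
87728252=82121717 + 5606535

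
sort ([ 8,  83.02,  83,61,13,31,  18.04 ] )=[ 8,13, 18.04, 31,61,83, 83.02]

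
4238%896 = 654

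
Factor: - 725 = -5^2 * 29^1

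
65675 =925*71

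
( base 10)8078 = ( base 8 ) 17616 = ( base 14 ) 2D30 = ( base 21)i6e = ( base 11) 6084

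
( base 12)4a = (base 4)322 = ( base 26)26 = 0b111010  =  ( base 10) 58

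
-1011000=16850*( - 60 )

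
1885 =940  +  945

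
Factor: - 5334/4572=-7/6 = - 2^( - 1 )*3^( - 1)*7^1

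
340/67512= 85/16878= 0.01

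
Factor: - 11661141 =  - 3^1 * 3887047^1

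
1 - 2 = -1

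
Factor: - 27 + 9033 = 9006  =  2^1*3^1*19^1*79^1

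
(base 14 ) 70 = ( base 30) 38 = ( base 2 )1100010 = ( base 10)98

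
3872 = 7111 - 3239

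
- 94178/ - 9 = 10464 + 2/9= 10464.22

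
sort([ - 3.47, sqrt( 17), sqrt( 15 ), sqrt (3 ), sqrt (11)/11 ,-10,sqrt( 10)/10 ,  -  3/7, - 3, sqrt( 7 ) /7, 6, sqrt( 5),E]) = [ - 10, - 3.47, - 3, - 3/7, sqrt( 11)/11,sqrt( 10)/10,sqrt ( 7)/7,sqrt(3) , sqrt( 5),E, sqrt( 15), sqrt(17),  6 ]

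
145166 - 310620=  - 165454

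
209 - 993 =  - 784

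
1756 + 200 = 1956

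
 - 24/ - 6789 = 8/2263 = 0.00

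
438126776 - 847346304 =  - 409219528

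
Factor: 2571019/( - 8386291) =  - 11^1 * 37^1*6317^1 *8386291^(-1 ) 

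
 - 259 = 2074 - 2333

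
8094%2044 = 1962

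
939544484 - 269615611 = 669928873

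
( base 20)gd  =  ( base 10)333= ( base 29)be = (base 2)101001101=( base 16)14d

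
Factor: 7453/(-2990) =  - 2^(  -  1 )*5^ ( - 1)*13^( - 1)*23^(-1) * 29^1*257^1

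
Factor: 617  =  617^1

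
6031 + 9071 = 15102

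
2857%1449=1408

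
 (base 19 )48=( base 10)84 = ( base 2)1010100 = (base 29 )2Q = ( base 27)33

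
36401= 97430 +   -  61029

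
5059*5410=27369190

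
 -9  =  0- 9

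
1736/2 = 868 = 868.00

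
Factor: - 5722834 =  - 2^1*13^1*53^1*4153^1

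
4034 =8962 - 4928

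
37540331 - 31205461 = 6334870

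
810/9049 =810/9049=0.09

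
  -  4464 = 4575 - 9039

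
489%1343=489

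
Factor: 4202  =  2^1*11^1*191^1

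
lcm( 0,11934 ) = 0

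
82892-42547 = 40345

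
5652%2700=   252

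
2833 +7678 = 10511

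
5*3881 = 19405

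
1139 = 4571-3432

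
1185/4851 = 395/1617 = 0.24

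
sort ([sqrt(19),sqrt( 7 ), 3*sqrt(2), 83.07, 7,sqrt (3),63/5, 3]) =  [sqrt(3 ),  sqrt( 7 ), 3,3*sqrt( 2 ), sqrt( 19 ),7,63/5, 83.07] 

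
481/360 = 481/360 = 1.34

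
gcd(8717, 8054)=1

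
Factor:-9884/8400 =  - 2^( - 2)*3^ (-1 )*5^ ( - 2)*353^1 = -353/300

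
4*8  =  32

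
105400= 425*248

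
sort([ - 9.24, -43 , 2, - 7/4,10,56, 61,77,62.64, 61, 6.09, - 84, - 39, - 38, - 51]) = [ - 84, - 51, - 43, - 39, - 38, - 9.24, - 7/4, 2,6.09,  10 , 56,  61,61,62.64,77] 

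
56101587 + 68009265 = 124110852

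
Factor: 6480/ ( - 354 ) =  - 1080/59 =- 2^3*3^3*5^1*59^(-1 ) 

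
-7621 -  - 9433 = 1812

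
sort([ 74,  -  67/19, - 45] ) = [ - 45, - 67/19, 74 ]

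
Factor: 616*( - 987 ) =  - 607992 = -  2^3 * 3^1*7^2 *11^1*47^1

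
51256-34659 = 16597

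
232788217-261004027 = -28215810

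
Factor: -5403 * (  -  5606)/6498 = 5048203/1083 = 3^(-1)*19^( - 2 )*1801^1*2803^1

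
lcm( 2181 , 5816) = 17448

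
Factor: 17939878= 2^1*11^1*41^1*19889^1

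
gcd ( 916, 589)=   1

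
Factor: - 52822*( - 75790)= 2^2*5^1* 7^4 *11^2*13^1 * 53^1 = 4003379380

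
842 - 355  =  487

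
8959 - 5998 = 2961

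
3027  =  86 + 2941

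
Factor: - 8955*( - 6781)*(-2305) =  - 139968485775 = - 3^2 * 5^2*  199^1* 461^1*6781^1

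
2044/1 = 2044 = 2044.00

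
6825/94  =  72 + 57/94 = 72.61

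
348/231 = 116/77 =1.51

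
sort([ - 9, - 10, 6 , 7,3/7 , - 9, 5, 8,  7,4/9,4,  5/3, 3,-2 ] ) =[- 10, - 9, - 9, - 2,  3/7,4/9 , 5/3, 3, 4 , 5,6,7,7,  8] 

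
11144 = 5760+5384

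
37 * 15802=584674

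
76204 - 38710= 37494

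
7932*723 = 5734836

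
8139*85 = 691815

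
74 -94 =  -20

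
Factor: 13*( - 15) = - 195 = -3^1*5^1*13^1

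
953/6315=953/6315= 0.15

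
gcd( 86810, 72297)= 1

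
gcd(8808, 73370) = 2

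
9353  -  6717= 2636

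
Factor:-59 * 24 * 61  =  -2^3*3^1*59^1*61^1 = -86376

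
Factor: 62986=2^1*7^1 *11^1*409^1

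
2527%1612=915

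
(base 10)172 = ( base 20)8c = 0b10101100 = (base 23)7B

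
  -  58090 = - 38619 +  - 19471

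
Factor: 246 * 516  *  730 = 92663280 = 2^4*3^2*5^1*41^1*43^1*73^1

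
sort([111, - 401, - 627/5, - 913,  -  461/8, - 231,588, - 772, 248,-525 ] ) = [- 913, - 772, - 525,  -  401, - 231,-627/5,-461/8,111,248,  588 ] 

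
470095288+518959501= 989054789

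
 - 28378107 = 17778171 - 46156278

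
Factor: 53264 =2^4*3329^1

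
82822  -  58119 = 24703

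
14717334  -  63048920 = -48331586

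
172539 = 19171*9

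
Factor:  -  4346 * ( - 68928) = 2^7*3^1*41^1*53^1*359^1 = 299561088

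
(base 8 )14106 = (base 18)1134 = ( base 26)950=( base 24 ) AIM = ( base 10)6214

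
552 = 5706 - 5154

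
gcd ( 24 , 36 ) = 12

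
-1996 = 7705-9701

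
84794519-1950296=82844223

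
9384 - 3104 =6280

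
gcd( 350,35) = 35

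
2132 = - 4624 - -6756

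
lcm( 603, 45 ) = 3015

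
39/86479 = 39/86479 = 0.00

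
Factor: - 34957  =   -13^1*2689^1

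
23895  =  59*405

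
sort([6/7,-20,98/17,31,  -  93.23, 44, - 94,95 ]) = [ - 94, - 93.23,-20, 6/7, 98/17,31, 44,95]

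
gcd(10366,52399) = 1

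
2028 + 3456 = 5484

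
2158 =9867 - 7709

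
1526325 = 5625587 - 4099262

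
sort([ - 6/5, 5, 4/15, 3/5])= [ - 6/5,  4/15,  3/5, 5]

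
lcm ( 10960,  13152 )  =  65760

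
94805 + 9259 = 104064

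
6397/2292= 2 + 1813/2292 = 2.79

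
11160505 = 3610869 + 7549636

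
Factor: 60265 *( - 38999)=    - 5^1*17^1*59^1 * 661^1*709^1 = - 2350274735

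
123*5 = 615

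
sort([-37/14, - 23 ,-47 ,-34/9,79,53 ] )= [  -  47, - 23,  -  34/9,-37/14,53,79 ]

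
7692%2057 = 1521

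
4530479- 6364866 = -1834387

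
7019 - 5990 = 1029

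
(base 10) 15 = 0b1111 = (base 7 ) 21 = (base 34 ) F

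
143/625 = 143/625 = 0.23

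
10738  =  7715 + 3023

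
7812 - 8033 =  - 221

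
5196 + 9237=14433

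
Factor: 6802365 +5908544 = 12710909^1 =12710909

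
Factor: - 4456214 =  - 2^1*7^1*318301^1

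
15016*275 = 4129400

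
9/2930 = 9/2930 = 0.00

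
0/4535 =0  =  0.00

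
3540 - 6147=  - 2607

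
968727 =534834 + 433893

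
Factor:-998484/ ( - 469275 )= 332828/156425 =2^2*5^( - 2 ) * 6257^ ( - 1)*83207^1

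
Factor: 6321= 3^1*7^2*43^1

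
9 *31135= 280215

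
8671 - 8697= -26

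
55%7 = 6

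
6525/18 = 362 + 1/2 = 362.50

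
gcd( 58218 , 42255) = 939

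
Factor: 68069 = 43^1*1583^1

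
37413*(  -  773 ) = - 28920249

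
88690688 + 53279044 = 141969732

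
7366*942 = 6938772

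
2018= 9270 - 7252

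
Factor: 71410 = 2^1*5^1*37^1*193^1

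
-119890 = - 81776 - 38114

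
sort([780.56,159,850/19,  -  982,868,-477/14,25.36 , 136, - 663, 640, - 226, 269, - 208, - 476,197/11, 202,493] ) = [- 982, - 663,-476, - 226, - 208, - 477/14,197/11 , 25.36 , 850/19,136,159, 202, 269 , 493, 640,780.56,  868 ] 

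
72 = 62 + 10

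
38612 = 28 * 1379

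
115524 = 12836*9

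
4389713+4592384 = 8982097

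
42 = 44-2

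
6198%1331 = 874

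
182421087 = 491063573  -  308642486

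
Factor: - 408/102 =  -4=- 2^2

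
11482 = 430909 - 419427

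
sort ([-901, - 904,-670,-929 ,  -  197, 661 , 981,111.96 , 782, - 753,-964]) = [ - 964, - 929,-904,-901 ,-753, - 670,-197,111.96,661, 782,981]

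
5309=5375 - 66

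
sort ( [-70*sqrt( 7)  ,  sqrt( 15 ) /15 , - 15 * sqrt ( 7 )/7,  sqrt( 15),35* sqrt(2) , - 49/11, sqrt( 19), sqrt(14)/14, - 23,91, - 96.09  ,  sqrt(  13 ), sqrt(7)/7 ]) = [ - 70* sqrt(7), - 96.09, - 23, - 15*sqrt( 7 )/7, - 49/11,sqrt(15) /15 , sqrt(14 )/14, sqrt( 7) /7,sqrt(13),sqrt(15),  sqrt(19 ), 35*sqrt(2),  91]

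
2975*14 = 41650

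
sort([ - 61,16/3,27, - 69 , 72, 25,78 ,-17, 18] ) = [ - 69, - 61, - 17, 16/3,18, 25 , 27, 72, 78 ] 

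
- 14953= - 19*787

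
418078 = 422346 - 4268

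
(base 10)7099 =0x1BBB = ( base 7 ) 26461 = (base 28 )91f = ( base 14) 2831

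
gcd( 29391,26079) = 3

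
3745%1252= 1241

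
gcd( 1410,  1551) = 141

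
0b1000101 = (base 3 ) 2120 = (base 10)69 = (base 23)30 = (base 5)234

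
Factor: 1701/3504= 2^(-4 )*3^4*7^1*73^(-1 ) = 567/1168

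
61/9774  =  61/9774=0.01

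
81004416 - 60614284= 20390132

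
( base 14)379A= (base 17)1GBG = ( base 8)23014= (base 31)a46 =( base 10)9740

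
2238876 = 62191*36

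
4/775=4/775 = 0.01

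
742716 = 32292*23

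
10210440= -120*( -85087)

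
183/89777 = 183/89777 = 0.00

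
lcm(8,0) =0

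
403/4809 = 403/4809 = 0.08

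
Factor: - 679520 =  - 2^5*5^1*31^1 * 137^1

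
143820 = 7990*18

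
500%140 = 80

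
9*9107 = 81963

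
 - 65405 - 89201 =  - 154606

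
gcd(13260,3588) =156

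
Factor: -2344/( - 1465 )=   2^3*5^( - 1) = 8/5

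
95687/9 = 10631 +8/9 = 10631.89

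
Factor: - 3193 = - 31^1 * 103^1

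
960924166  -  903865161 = 57059005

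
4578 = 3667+911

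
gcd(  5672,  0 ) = 5672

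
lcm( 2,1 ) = 2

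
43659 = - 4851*(-9) 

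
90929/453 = 200 + 329/453=200.73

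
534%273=261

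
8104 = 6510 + 1594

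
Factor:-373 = - 373^1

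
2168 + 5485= 7653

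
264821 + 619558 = 884379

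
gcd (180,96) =12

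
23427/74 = 316 + 43/74= 316.58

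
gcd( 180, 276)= 12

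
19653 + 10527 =30180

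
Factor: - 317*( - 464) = 2^4* 29^1 * 317^1= 147088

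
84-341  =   - 257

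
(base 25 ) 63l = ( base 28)4pa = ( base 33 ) 3HI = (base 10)3846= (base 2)111100000110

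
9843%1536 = 627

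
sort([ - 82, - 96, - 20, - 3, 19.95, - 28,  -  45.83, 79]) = [ - 96, - 82, - 45.83, - 28,-20, - 3, 19.95, 79] 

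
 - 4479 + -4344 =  - 8823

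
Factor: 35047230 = 2^1 * 3^1*5^1*1168241^1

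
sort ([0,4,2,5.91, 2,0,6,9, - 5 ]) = [ - 5,  0,0,2,2,4, 5.91,  6,9 ]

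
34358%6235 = 3183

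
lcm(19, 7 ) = 133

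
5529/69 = 80 + 3/23 = 80.13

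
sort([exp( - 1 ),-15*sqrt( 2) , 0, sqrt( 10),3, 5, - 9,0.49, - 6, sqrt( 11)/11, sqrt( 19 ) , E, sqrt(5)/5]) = [ - 15*sqrt( 2),-9, - 6, 0, sqrt(11 ) /11,  exp (  -  1 ), sqrt( 5) /5, 0.49,E, 3, sqrt( 10), sqrt( 19 ), 5]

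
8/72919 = 8/72919 = 0.00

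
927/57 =309/19 = 16.26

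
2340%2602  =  2340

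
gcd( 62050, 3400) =850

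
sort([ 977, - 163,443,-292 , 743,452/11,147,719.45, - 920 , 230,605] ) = [-920, - 292, - 163,452/11  ,  147,230, 443, 605, 719.45,743,977 ] 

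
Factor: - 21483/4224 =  - 651/128 = - 2^( - 7)*3^1 * 7^1*31^1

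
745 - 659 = 86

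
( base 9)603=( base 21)126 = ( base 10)489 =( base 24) K9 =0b111101001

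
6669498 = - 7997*( - 834 ) 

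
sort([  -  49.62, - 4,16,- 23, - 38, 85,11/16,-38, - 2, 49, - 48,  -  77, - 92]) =[-92, - 77, - 49.62, - 48, - 38,-38, - 23, - 4, - 2, 11/16, 16, 49,85]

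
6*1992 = 11952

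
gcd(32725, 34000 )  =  425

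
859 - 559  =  300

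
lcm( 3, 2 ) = 6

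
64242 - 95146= - 30904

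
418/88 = 19/4 = 4.75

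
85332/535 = 159 + 267/535 = 159.50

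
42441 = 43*987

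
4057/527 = 7 + 368/527 =7.70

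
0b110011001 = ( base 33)CD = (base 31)D6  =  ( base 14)213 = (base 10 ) 409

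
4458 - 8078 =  - 3620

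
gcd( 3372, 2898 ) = 6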